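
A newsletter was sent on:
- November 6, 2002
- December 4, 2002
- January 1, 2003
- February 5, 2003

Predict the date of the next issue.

These are Wednesdays at 28- or 35-day spacing (28, 28, 35).
The pattern: 1st Wednesday of the month.
March 2003 — 1st Wednesday is March 5, 2003.

March 5, 2003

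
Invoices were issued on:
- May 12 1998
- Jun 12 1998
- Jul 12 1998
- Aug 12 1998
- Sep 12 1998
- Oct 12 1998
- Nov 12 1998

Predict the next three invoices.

Each date is the 12th; the gaps (31, 30, 31, 31, 30, 31) track the month lengths.
The rule is the 12th of each month.
December 1998: Dec 12 1998.
January 1999: Jan 12 1999.
Next: February 1999 → Feb 12 1999.

Dec 12 1998, Jan 12 1999, Feb 12 1999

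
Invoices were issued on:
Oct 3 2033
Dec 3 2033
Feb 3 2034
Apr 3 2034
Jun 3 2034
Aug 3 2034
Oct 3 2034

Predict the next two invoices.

Dec 3 2034, Feb 3 2035

Each date is the 3rd; the gaps (61, 62, 59, 61, 61, 61) track the month lengths.
The rule is the 3rd of every 2 months.
Next: December 2034 → Dec 3 2034.
Next: February 2035 → Feb 3 2035.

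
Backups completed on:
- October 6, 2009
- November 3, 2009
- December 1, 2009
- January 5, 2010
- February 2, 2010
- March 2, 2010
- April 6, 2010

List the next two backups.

Gaps: 28, 28, 35, 28, 28, 35 days — a mix of 28 and 35. Every date is a Tuesday.
Each is the 1st Tuesday of its month.
May 2010 — 1st Tuesday is May 4, 2010.
June 2010 — 1st Tuesday is June 1, 2010.

May 4, 2010; June 1, 2010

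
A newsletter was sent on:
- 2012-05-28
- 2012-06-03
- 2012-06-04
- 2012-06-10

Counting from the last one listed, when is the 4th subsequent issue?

2012-06-24

The gap pattern 6, 1, 6 repeats every 2 events.
These are the Mondays and Sundays of each week.
The following Monday is 2012-06-11.
The following Sunday is 2012-06-17.
Next Monday: 2012-06-18.
The following Sunday is 2012-06-24.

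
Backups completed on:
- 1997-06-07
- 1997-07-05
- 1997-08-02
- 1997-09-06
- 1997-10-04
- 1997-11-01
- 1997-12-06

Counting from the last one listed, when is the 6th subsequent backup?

1998-06-06

Gaps: 28, 28, 35, 28, 28, 35 days — a mix of 28 and 35. Every date is a Saturday.
Each is the 1st Saturday of its month.
1st Saturday of January 1998: 1998-01-03.
1st Saturday of February 1998: 1998-02-07.
March 1998 — 1st Saturday is 1998-03-07.
1st Saturday of April 1998: 1998-04-04.
May 1998 — 1st Saturday is 1998-05-02.
June 1998 — 1st Saturday is 1998-06-06.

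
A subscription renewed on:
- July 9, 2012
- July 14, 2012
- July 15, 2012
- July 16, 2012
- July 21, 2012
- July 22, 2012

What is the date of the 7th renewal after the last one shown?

Every event lands on a Monday or Saturday or Sunday (gaps cycle 5, 1, 1, 5, 1).
So the schedule is: every Monday, Saturday and Sunday.
The following Monday is July 23, 2012.
The following Saturday is July 28, 2012.
Next Sunday: July 29, 2012.
The following Monday is July 30, 2012.
Next Saturday: August 4, 2012.
Next Sunday: August 5, 2012.
The following Monday is August 6, 2012.

August 6, 2012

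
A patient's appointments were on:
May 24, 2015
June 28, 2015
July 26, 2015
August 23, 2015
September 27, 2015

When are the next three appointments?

October 25, 2015; November 22, 2015; December 27, 2015

All dates are Sundays, 35, 28, 28, 35 days apart.
Specifically, the 4th Sunday of each month.
October 2015 — 4th Sunday is October 25, 2015.
4th Sunday of November 2015: November 22, 2015.
December 2015 — 4th Sunday is December 27, 2015.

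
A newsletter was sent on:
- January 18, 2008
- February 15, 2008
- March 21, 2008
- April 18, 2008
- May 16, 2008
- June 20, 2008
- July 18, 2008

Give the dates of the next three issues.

All dates are Fridays, 28, 35, 28, 28, 35, 28 days apart.
Specifically, the 3rd Friday of each month.
August 2008 — 3rd Friday is August 15, 2008.
September 2008 — 3rd Friday is September 19, 2008.
3rd Friday of October 2008: October 17, 2008.

August 15, 2008; September 19, 2008; October 17, 2008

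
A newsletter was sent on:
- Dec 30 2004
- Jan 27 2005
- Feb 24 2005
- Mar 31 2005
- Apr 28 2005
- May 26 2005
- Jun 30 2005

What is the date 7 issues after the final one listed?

Every date is a Thursday; gaps 28, 28, 35, 28, 28, 35 days.
Each is the last Thursday of its month (at least one falls on the 29th or later, ruling out '4th Thursday').
Last Thursday of July 2005: Jul 28 2005.
August 2005 ends with Thursday Aug 25 2005.
Last Thursday of September 2005: Sep 29 2005.
Last Thursday of October 2005: Oct 27 2005.
Last Thursday of November 2005: Nov 24 2005.
December 2005 ends with Thursday Dec 29 2005.
Last Thursday of January 2006: Jan 26 2006.

Jan 26 2006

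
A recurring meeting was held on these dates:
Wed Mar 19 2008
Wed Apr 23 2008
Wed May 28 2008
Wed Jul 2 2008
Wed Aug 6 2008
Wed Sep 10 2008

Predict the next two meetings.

Every event comes 35 days after the last (35, 35, 35, 35, 35).
Wed Sep 10 2008 + 35 days = Wed Oct 15 2008.
Wed Oct 15 2008 + 35 days = Wed Nov 19 2008.

Wed Oct 15 2008, Wed Nov 19 2008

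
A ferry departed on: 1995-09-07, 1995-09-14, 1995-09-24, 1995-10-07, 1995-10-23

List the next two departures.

Gaps: 7, 10, 13, 16 days — each gap is 3 larger than the previous one.
Next gap: 19 days. 1995-10-23 + 19 days = 1995-11-11.
Next gap: 22 days. 1995-11-11 + 22 days = 1995-12-03.

1995-11-11, 1995-12-03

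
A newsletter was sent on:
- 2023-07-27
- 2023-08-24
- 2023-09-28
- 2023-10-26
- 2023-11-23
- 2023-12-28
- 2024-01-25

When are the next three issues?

All dates are Thursdays, 28, 35, 28, 28, 35, 28 days apart.
Specifically, the 4th Thursday of each month.
February 2024 — 4th Thursday is 2024-02-22.
4th Thursday of March 2024: 2024-03-28.
4th Thursday of April 2024: 2024-04-25.

2024-02-22, 2024-03-28, 2024-04-25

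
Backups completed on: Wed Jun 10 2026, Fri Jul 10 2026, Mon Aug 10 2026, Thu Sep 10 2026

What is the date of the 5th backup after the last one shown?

Wed Feb 10 2027

Gaps: 30, 31, 31 days — not constant. Every event is on the 10th of the month.
Pattern: the 10th of each month.
October 2026: Sat Oct 10 2026.
Next: November 2026 → Tue Nov 10 2026.
Next: December 2026 → Thu Dec 10 2026.
Next: January 2027 → Sun Jan 10 2027.
February 2027: Wed Feb 10 2027.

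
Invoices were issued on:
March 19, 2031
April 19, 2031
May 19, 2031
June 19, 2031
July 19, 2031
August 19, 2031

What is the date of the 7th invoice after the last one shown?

March 19, 2032

Each date is the 19th; the gaps (31, 30, 31, 30, 31) track the month lengths.
The rule is the 19th of each month.
Next: September 2031 → September 19, 2031.
October 2031: October 19, 2031.
Next: November 2031 → November 19, 2031.
December 2031: December 19, 2031.
January 2032: January 19, 2032.
Next: February 2032 → February 19, 2032.
Next: March 2032 → March 19, 2032.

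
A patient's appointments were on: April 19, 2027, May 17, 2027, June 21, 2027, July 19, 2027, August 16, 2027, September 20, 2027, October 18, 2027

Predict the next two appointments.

Gaps: 28, 35, 28, 28, 35, 28 days — a mix of 28 and 35. Every date is a Monday.
Each is the 3rd Monday of its month.
November 2027 — 3rd Monday is November 15, 2027.
3rd Monday of December 2027: December 20, 2027.

November 15, 2027; December 20, 2027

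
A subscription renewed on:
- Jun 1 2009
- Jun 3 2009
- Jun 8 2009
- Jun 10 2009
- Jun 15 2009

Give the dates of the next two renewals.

Jun 17 2009, Jun 22 2009

Every event lands on a Monday or Wednesday (gaps cycle 2, 5, 2, 5).
So the schedule is: every Monday and Wednesday.
The following Wednesday is Jun 17 2009.
Next Monday: Jun 22 2009.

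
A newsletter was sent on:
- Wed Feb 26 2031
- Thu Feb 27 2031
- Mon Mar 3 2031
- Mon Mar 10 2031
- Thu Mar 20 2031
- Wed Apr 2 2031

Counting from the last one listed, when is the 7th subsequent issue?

The spacing grows by 3 each time: 1, 4, 7, 10, 13 days.
Next gap: 16 days. Wed Apr 2 2031 + 16 days = Fri Apr 18 2031.
Next gap: 19 days. Fri Apr 18 2031 + 19 days = Wed May 7 2031.
Next gap: 22 days. Wed May 7 2031 + 22 days = Thu May 29 2031.
Next gap: 25 days. Thu May 29 2031 + 25 days = Mon Jun 23 2031.
Next gap: 28 days. Mon Jun 23 2031 + 28 days = Mon Jul 21 2031.
Next gap: 31 days. Mon Jul 21 2031 + 31 days = Thu Aug 21 2031.
Next gap: 34 days. Thu Aug 21 2031 + 34 days = Wed Sep 24 2031.

Wed Sep 24 2031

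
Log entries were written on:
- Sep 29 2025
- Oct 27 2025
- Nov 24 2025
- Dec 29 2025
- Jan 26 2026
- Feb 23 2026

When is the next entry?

Mar 30 2026

These are Mondays with 28, 28, 35, 28, 28-day gaps.
Each is the final Monday of its month — Sep 29 2025 is past the 28th, so '4th Monday' doesn't fit.
March 2026 ends with Monday Mar 30 2026.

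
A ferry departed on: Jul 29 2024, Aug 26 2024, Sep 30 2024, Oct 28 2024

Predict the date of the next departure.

All Mondays; the gaps (28, 35, 28) vary with month length.
This is the last Monday of each month.
Last Monday of November 2024: Nov 25 2024.

Nov 25 2024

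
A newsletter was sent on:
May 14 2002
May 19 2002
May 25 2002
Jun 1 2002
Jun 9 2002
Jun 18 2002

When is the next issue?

Jun 28 2002

Gaps: 5, 6, 7, 8, 9 days — each gap is 1 larger than the previous one.
Next gap: 10 days. Jun 18 2002 + 10 days = Jun 28 2002.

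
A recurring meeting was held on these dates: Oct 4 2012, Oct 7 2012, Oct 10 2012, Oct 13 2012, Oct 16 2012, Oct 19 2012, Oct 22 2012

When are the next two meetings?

Gaps between consecutive events: 3, 3, 3, 3, 3, 3 days — a constant 3-day interval.
Oct 22 2012 + 3 days = Oct 25 2012.
Oct 25 2012 + 3 days = Oct 28 2012.

Oct 25 2012, Oct 28 2012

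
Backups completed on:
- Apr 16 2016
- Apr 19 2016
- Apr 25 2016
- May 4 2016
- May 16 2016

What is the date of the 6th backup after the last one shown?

Sep 28 2016

The spacing grows by 3 each time: 3, 6, 9, 12 days.
Next gap: 15 days. May 16 2016 + 15 days = May 31 2016.
Next gap: 18 days. May 31 2016 + 18 days = Jun 18 2016.
Next gap: 21 days. Jun 18 2016 + 21 days = Jul 9 2016.
Next gap: 24 days. Jul 9 2016 + 24 days = Aug 2 2016.
Next gap: 27 days. Aug 2 2016 + 27 days = Aug 29 2016.
Next gap: 30 days. Aug 29 2016 + 30 days = Sep 28 2016.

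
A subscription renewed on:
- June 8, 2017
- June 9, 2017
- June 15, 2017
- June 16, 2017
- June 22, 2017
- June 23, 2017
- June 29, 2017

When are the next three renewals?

June 30, 2017; July 6, 2017; July 7, 2017

Every event lands on a Thursday or Friday (gaps cycle 1, 6, 1, 6, 1, 6).
So the schedule is: every Thursday and Friday.
Next Friday: June 30, 2017.
The following Thursday is July 6, 2017.
Next Friday: July 7, 2017.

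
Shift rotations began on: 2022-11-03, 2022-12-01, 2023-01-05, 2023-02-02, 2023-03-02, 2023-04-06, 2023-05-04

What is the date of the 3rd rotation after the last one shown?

Gaps: 28, 35, 28, 28, 35, 28 days — a mix of 28 and 35. Every date is a Thursday.
Each is the 1st Thursday of its month.
June 2023 — 1st Thursday is 2023-06-01.
1st Thursday of July 2023: 2023-07-06.
1st Thursday of August 2023: 2023-08-03.

2023-08-03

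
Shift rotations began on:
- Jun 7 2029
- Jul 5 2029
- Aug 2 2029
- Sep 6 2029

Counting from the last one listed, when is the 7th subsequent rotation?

These are Thursdays at 28- or 35-day spacing (28, 28, 35).
The pattern: 1st Thursday of the month.
October 2029 — 1st Thursday is Oct 4 2029.
1st Thursday of November 2029: Nov 1 2029.
1st Thursday of December 2029: Dec 6 2029.
January 2030 — 1st Thursday is Jan 3 2030.
1st Thursday of February 2030: Feb 7 2030.
March 2030 — 1st Thursday is Mar 7 2030.
1st Thursday of April 2030: Apr 4 2030.

Apr 4 2030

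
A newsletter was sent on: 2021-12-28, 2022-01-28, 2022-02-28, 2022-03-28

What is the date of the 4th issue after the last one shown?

2022-07-28

Gaps: 31, 31, 28 days — not constant. Every event is on the 28th of the month.
Pattern: the 28th of each month.
April 2022: 2022-04-28.
May 2022: 2022-05-28.
Next: June 2022 → 2022-06-28.
July 2022: 2022-07-28.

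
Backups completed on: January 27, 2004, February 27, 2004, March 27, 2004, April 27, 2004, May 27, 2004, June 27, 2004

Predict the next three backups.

July 27, 2004; August 27, 2004; September 27, 2004

Each date is the 27th; the gaps (31, 29, 31, 30, 31) track the month lengths.
The rule is the 27th of each month.
Next: July 2004 → July 27, 2004.
August 2004: August 27, 2004.
September 2004: September 27, 2004.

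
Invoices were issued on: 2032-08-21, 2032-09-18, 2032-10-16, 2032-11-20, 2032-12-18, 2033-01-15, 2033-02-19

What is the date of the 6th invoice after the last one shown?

Gaps: 28, 28, 35, 28, 28, 35 days — a mix of 28 and 35. Every date is a Saturday.
Each is the 3rd Saturday of its month.
March 2033 — 3rd Saturday is 2033-03-19.
April 2033 — 3rd Saturday is 2033-04-16.
May 2033 — 3rd Saturday is 2033-05-21.
June 2033 — 3rd Saturday is 2033-06-18.
July 2033 — 3rd Saturday is 2033-07-16.
August 2033 — 3rd Saturday is 2033-08-20.

2033-08-20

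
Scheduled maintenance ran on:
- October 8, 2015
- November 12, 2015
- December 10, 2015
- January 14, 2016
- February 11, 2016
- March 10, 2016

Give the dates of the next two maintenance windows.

April 14, 2016; May 12, 2016

Gaps: 35, 28, 35, 28, 28 days — a mix of 28 and 35. Every date is a Thursday.
Each is the 2nd Thursday of its month.
2nd Thursday of April 2016: April 14, 2016.
2nd Thursday of May 2016: May 12, 2016.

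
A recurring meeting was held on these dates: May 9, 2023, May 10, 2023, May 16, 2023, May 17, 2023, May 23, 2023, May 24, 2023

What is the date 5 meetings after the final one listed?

June 13, 2023

Every event lands on a Tuesday or Wednesday (gaps cycle 1, 6, 1, 6, 1).
So the schedule is: every Tuesday and Wednesday.
The following Tuesday is May 30, 2023.
The following Wednesday is May 31, 2023.
Next Tuesday: June 6, 2023.
Next Wednesday: June 7, 2023.
The following Tuesday is June 13, 2023.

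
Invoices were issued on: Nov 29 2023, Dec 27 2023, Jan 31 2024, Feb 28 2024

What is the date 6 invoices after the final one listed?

Aug 28 2024

Every date is a Wednesday; gaps 28, 35, 28 days.
Each is the last Wednesday of its month (at least one falls on the 29th or later, ruling out '4th Wednesday').
Last Wednesday of March 2024: Mar 27 2024.
Last Wednesday of April 2024: Apr 24 2024.
Last Wednesday of May 2024: May 29 2024.
Last Wednesday of June 2024: Jun 26 2024.
July 2024 ends with Wednesday Jul 31 2024.
Last Wednesday of August 2024: Aug 28 2024.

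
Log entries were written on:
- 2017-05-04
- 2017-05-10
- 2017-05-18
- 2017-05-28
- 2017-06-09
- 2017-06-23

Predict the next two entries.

The spacing grows by 2 each time: 6, 8, 10, 12, 14 days.
Next gap: 16 days. 2017-06-23 + 16 days = 2017-07-09.
Next gap: 18 days. 2017-07-09 + 18 days = 2017-07-27.

2017-07-09, 2017-07-27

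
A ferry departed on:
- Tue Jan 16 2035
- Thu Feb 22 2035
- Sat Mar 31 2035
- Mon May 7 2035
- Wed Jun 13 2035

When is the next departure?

Gaps between consecutive events: 37, 37, 37, 37 days — a constant 37-day interval.
Wed Jun 13 2035 + 37 days = Fri Jul 20 2035.

Fri Jul 20 2035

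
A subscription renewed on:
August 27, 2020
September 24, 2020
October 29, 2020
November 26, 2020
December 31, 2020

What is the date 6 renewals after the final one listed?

All Thursdays; the gaps (28, 35, 28, 35) vary with month length.
This is the last Thursday of each month.
January 2021 ends with Thursday January 28, 2021.
Last Thursday of February 2021: February 25, 2021.
Last Thursday of March 2021: March 25, 2021.
Last Thursday of April 2021: April 29, 2021.
May 2021 ends with Thursday May 27, 2021.
June 2021 ends with Thursday June 24, 2021.

June 24, 2021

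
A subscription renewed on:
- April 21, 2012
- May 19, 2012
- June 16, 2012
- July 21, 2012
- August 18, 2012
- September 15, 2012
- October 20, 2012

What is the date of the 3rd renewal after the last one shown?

January 19, 2013

These are Saturdays at 28- or 35-day spacing (28, 28, 35, 28, 28, 35).
The pattern: 3rd Saturday of the month.
3rd Saturday of November 2012: November 17, 2012.
December 2012 — 3rd Saturday is December 15, 2012.
January 2013 — 3rd Saturday is January 19, 2013.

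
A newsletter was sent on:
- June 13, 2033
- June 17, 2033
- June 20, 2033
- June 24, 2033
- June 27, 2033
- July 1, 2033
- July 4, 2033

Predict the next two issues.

The gap pattern 4, 3, 4, 3, 4, 3 repeats every 2 events.
These are the Mondays and Fridays of each week.
Next Friday: July 8, 2033.
The following Monday is July 11, 2033.

July 8, 2033; July 11, 2033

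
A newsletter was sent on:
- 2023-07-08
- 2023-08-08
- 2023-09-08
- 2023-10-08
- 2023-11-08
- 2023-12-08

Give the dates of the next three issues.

2024-01-08, 2024-02-08, 2024-03-08

Each date is the 8th; the gaps (31, 31, 30, 31, 30) track the month lengths.
The rule is the 8th of each month.
Next: January 2024 → 2024-01-08.
February 2024: 2024-02-08.
Next: March 2024 → 2024-03-08.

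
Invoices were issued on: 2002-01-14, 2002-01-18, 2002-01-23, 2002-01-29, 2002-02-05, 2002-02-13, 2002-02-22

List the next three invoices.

2002-03-04, 2002-03-15, 2002-03-27

The spacing grows by 1 each time: 4, 5, 6, 7, 8, 9 days.
Next gap: 10 days. 2002-02-22 + 10 days = 2002-03-04.
Next gap: 11 days. 2002-03-04 + 11 days = 2002-03-15.
Next gap: 12 days. 2002-03-15 + 12 days = 2002-03-27.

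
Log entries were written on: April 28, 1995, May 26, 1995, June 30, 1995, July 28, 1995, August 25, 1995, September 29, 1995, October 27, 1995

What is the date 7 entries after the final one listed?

These are Fridays with 28, 35, 28, 28, 35, 28-day gaps.
Each is the final Friday of its month — June 30, 1995 is past the 28th, so '4th Friday' doesn't fit.
November 1995 ends with Friday November 24, 1995.
December 1995 ends with Friday December 29, 1995.
January 1996 ends with Friday January 26, 1996.
Last Friday of February 1996: February 23, 1996.
March 1996 ends with Friday March 29, 1996.
April 1996 ends with Friday April 26, 1996.
May 1996 ends with Friday May 31, 1996.

May 31, 1996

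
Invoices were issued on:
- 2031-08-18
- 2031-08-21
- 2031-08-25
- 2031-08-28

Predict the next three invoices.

Every event lands on a Monday or Thursday (gaps cycle 3, 4, 3).
So the schedule is: every Monday and Thursday.
The following Monday is 2031-09-01.
The following Thursday is 2031-09-04.
Next Monday: 2031-09-08.

2031-09-01, 2031-09-04, 2031-09-08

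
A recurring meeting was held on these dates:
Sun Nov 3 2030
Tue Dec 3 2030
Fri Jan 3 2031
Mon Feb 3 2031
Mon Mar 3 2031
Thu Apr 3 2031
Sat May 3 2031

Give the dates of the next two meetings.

Tue Jun 3 2031, Thu Jul 3 2031

The day-of-month is always 3 (30, 31, 31, 28, 31, 30 days between events).
So this recurs on the 3rd of each month.
Next: June 2031 → Tue Jun 3 2031.
July 2031: Thu Jul 3 2031.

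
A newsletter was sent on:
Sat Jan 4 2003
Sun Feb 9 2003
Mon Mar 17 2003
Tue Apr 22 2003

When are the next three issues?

Every event comes 36 days after the last (36, 36, 36).
Tue Apr 22 2003 + 36 days = Wed May 28 2003.
Wed May 28 2003 + 36 days = Thu Jul 3 2003.
Thu Jul 3 2003 + 36 days = Fri Aug 8 2003.

Wed May 28 2003, Thu Jul 3 2003, Fri Aug 8 2003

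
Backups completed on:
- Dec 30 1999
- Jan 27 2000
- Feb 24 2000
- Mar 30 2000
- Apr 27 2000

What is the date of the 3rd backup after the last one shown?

All Thursdays; the gaps (28, 28, 35, 28) vary with month length.
This is the last Thursday of each month.
May 2000 ends with Thursday May 25 2000.
June 2000 ends with Thursday Jun 29 2000.
July 2000 ends with Thursday Jul 27 2000.

Jul 27 2000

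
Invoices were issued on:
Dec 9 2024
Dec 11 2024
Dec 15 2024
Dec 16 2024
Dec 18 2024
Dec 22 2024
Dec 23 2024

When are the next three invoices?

The gap pattern 2, 4, 1, 2, 4, 1 repeats every 3 events.
These are the Mondays, Wednesdays and Sundays of each week.
The following Wednesday is Dec 25 2024.
The following Sunday is Dec 29 2024.
The following Monday is Dec 30 2024.

Dec 25 2024, Dec 29 2024, Dec 30 2024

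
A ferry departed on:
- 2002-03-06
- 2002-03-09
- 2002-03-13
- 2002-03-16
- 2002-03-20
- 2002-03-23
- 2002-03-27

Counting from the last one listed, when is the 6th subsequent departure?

The gap pattern 3, 4, 3, 4, 3, 4 repeats every 2 events.
These are the Wednesdays and Saturdays of each week.
The following Saturday is 2002-03-30.
The following Wednesday is 2002-04-03.
Next Saturday: 2002-04-06.
Next Wednesday: 2002-04-10.
Next Saturday: 2002-04-13.
The following Wednesday is 2002-04-17.

2002-04-17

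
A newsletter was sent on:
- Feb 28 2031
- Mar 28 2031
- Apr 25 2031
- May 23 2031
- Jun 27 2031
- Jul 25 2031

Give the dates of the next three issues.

Aug 22 2031, Sep 26 2031, Oct 24 2031

All dates are Fridays, 28, 28, 28, 35, 28 days apart.
Specifically, the 4th Friday of each month.
August 2031 — 4th Friday is Aug 22 2031.
4th Friday of September 2031: Sep 26 2031.
October 2031 — 4th Friday is Oct 24 2031.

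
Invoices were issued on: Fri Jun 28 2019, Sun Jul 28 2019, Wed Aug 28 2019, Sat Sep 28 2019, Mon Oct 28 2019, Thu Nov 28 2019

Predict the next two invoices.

The day-of-month is always 28 (30, 31, 31, 30, 31 days between events).
So this recurs on the 28th of each month.
Next: December 2019 → Sat Dec 28 2019.
January 2020: Tue Jan 28 2020.

Sat Dec 28 2019, Tue Jan 28 2020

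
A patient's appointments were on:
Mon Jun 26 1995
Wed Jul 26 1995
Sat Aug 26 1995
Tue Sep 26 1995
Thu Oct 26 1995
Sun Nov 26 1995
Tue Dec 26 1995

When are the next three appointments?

Each date is the 26th; the gaps (30, 31, 31, 30, 31, 30) track the month lengths.
The rule is the 26th of each month.
Next: January 1996 → Fri Jan 26 1996.
February 1996: Mon Feb 26 1996.
March 1996: Tue Mar 26 1996.

Fri Jan 26 1996, Mon Feb 26 1996, Tue Mar 26 1996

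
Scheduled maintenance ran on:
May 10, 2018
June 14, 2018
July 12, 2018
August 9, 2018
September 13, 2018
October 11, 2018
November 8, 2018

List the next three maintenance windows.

December 13, 2018; January 10, 2019; February 14, 2019

All dates are Thursdays, 35, 28, 28, 35, 28, 28 days apart.
Specifically, the 2nd Thursday of each month.
December 2018 — 2nd Thursday is December 13, 2018.
2nd Thursday of January 2019: January 10, 2019.
February 2019 — 2nd Thursday is February 14, 2019.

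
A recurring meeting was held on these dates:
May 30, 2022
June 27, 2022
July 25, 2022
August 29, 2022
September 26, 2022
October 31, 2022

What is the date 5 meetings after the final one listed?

March 27, 2023

All Mondays; the gaps (28, 28, 35, 28, 35) vary with month length.
This is the last Monday of each month.
November 2022 ends with Monday November 28, 2022.
December 2022 ends with Monday December 26, 2022.
January 2023 ends with Monday January 30, 2023.
February 2023 ends with Monday February 27, 2023.
March 2023 ends with Monday March 27, 2023.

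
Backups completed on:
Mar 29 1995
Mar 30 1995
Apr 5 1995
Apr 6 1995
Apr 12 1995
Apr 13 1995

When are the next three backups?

The gap pattern 1, 6, 1, 6, 1 repeats every 2 events.
These are the Wednesdays and Thursdays of each week.
The following Wednesday is Apr 19 1995.
The following Thursday is Apr 20 1995.
The following Wednesday is Apr 26 1995.

Apr 19 1995, Apr 20 1995, Apr 26 1995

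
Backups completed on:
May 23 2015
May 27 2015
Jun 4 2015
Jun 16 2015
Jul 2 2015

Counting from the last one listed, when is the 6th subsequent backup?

Intervals are 4, 8, 12, 16 days — an arithmetic progression with common difference 4.
Next gap: 20 days. Jul 2 2015 + 20 days = Jul 22 2015.
Next gap: 24 days. Jul 22 2015 + 24 days = Aug 15 2015.
Next gap: 28 days. Aug 15 2015 + 28 days = Sep 12 2015.
Next gap: 32 days. Sep 12 2015 + 32 days = Oct 14 2015.
Next gap: 36 days. Oct 14 2015 + 36 days = Nov 19 2015.
Next gap: 40 days. Nov 19 2015 + 40 days = Dec 29 2015.

Dec 29 2015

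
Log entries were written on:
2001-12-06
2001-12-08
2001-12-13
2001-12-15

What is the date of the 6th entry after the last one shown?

2002-01-05

The gap pattern 2, 5, 2 repeats every 2 events.
These are the Thursdays and Saturdays of each week.
Next Thursday: 2001-12-20.
Next Saturday: 2001-12-22.
The following Thursday is 2001-12-27.
Next Saturday: 2001-12-29.
The following Thursday is 2002-01-03.
Next Saturday: 2002-01-05.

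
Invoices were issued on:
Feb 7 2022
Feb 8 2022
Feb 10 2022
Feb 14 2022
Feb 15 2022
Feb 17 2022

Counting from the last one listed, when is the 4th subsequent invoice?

Gaps: 1, 2, 4, 1, 2 days — not constant, but cyclic with period 3.
The events fall on every Monday, Tuesday and Thursday.
The following Monday is Feb 21 2022.
The following Tuesday is Feb 22 2022.
Next Thursday: Feb 24 2022.
The following Monday is Feb 28 2022.

Feb 28 2022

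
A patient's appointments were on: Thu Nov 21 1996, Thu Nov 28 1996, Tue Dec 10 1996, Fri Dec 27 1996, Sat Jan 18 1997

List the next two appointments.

The spacing grows by 5 each time: 7, 12, 17, 22 days.
Next gap: 27 days. Sat Jan 18 1997 + 27 days = Fri Feb 14 1997.
Next gap: 32 days. Fri Feb 14 1997 + 32 days = Tue Mar 18 1997.

Fri Feb 14 1997, Tue Mar 18 1997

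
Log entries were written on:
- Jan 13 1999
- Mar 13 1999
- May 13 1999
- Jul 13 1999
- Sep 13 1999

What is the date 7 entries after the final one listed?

Nov 13 2000

Gaps: 59, 61, 61, 62 days — not constant. Every event is on the 13th of the month.
Pattern: the 13th of every 2 months.
November 1999: Nov 13 1999.
January 2000: Jan 13 2000.
March 2000: Mar 13 2000.
May 2000: May 13 2000.
July 2000: Jul 13 2000.
Next: September 2000 → Sep 13 2000.
November 2000: Nov 13 2000.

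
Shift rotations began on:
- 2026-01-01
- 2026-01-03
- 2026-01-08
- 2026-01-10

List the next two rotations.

Every event lands on a Thursday or Saturday (gaps cycle 2, 5, 2).
So the schedule is: every Thursday and Saturday.
The following Thursday is 2026-01-15.
The following Saturday is 2026-01-17.

2026-01-15, 2026-01-17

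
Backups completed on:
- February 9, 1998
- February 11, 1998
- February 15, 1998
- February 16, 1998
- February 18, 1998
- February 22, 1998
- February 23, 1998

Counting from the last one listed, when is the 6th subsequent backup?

March 9, 1998

Gaps: 2, 4, 1, 2, 4, 1 days — not constant, but cyclic with period 3.
The events fall on every Monday, Wednesday and Sunday.
The following Wednesday is February 25, 1998.
Next Sunday: March 1, 1998.
Next Monday: March 2, 1998.
The following Wednesday is March 4, 1998.
Next Sunday: March 8, 1998.
The following Monday is March 9, 1998.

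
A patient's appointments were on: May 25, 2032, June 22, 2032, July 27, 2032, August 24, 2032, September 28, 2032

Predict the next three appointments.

These are Tuesdays at 28- or 35-day spacing (28, 35, 28, 35).
The pattern: 4th Tuesday of the month.
4th Tuesday of October 2032: October 26, 2032.
November 2032 — 4th Tuesday is November 23, 2032.
December 2032 — 4th Tuesday is December 28, 2032.

October 26, 2032; November 23, 2032; December 28, 2032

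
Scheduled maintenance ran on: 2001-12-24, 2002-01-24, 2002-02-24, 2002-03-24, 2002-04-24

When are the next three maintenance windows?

2002-05-24, 2002-06-24, 2002-07-24

Gaps: 31, 31, 28, 31 days — not constant. Every event is on the 24th of the month.
Pattern: the 24th of each month.
May 2002: 2002-05-24.
June 2002: 2002-06-24.
Next: July 2002 → 2002-07-24.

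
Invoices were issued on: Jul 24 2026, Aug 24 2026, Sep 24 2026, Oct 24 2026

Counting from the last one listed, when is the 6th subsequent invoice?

Each date is the 24th; the gaps (31, 31, 30) track the month lengths.
The rule is the 24th of each month.
Next: November 2026 → Nov 24 2026.
December 2026: Dec 24 2026.
Next: January 2027 → Jan 24 2027.
Next: February 2027 → Feb 24 2027.
March 2027: Mar 24 2027.
Next: April 2027 → Apr 24 2027.

Apr 24 2027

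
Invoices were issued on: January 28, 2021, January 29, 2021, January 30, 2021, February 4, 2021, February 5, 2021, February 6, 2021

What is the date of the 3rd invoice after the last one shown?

Every event lands on a Thursday or Friday or Saturday (gaps cycle 1, 1, 5, 1, 1).
So the schedule is: every Thursday, Friday and Saturday.
Next Thursday: February 11, 2021.
Next Friday: February 12, 2021.
The following Saturday is February 13, 2021.

February 13, 2021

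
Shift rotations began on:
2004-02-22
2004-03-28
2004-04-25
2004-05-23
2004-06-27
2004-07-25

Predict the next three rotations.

2004-08-22, 2004-09-26, 2004-10-24

All dates are Sundays, 35, 28, 28, 35, 28 days apart.
Specifically, the 4th Sunday of each month.
August 2004 — 4th Sunday is 2004-08-22.
4th Sunday of September 2004: 2004-09-26.
4th Sunday of October 2004: 2004-10-24.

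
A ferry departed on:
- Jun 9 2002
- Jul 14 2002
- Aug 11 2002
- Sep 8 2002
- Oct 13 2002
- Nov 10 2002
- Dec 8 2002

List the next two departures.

Jan 12 2003, Feb 9 2003

These are Sundays at 28- or 35-day spacing (35, 28, 28, 35, 28, 28).
The pattern: 2nd Sunday of the month.
2nd Sunday of January 2003: Jan 12 2003.
2nd Sunday of February 2003: Feb 9 2003.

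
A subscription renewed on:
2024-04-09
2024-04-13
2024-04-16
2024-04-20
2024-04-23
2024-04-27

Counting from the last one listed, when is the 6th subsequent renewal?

2024-05-18

The gap pattern 4, 3, 4, 3, 4 repeats every 2 events.
These are the Tuesdays and Saturdays of each week.
The following Tuesday is 2024-04-30.
The following Saturday is 2024-05-04.
Next Tuesday: 2024-05-07.
Next Saturday: 2024-05-11.
Next Tuesday: 2024-05-14.
The following Saturday is 2024-05-18.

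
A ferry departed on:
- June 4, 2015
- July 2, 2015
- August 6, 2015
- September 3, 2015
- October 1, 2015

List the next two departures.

All dates are Thursdays, 28, 35, 28, 28 days apart.
Specifically, the 1st Thursday of each month.
November 2015 — 1st Thursday is November 5, 2015.
1st Thursday of December 2015: December 3, 2015.

November 5, 2015; December 3, 2015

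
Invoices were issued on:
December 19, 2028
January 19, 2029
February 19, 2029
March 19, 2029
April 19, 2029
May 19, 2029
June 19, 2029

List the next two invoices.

Gaps: 31, 31, 28, 31, 30, 31 days — not constant. Every event is on the 19th of the month.
Pattern: the 19th of each month.
July 2029: July 19, 2029.
Next: August 2029 → August 19, 2029.

July 19, 2029; August 19, 2029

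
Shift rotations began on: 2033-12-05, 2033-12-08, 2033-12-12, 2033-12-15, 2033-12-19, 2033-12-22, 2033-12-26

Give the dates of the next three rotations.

2033-12-29, 2034-01-02, 2034-01-05

Every event lands on a Monday or Thursday (gaps cycle 3, 4, 3, 4, 3, 4).
So the schedule is: every Monday and Thursday.
The following Thursday is 2033-12-29.
Next Monday: 2034-01-02.
Next Thursday: 2034-01-05.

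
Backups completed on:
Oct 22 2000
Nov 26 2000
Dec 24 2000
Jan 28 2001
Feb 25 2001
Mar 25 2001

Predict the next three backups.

Apr 22 2001, May 27 2001, Jun 24 2001

These are Sundays at 28- or 35-day spacing (35, 28, 35, 28, 28).
The pattern: 4th Sunday of the month.
4th Sunday of April 2001: Apr 22 2001.
4th Sunday of May 2001: May 27 2001.
June 2001 — 4th Sunday is Jun 24 2001.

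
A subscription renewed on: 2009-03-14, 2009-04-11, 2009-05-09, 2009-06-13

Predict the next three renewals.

2009-07-11, 2009-08-08, 2009-09-12

These are Saturdays at 28- or 35-day spacing (28, 28, 35).
The pattern: 2nd Saturday of the month.
July 2009 — 2nd Saturday is 2009-07-11.
2nd Saturday of August 2009: 2009-08-08.
September 2009 — 2nd Saturday is 2009-09-12.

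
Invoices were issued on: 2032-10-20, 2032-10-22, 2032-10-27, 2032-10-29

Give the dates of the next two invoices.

2032-11-03, 2032-11-05

The gap pattern 2, 5, 2 repeats every 2 events.
These are the Wednesdays and Fridays of each week.
Next Wednesday: 2032-11-03.
The following Friday is 2032-11-05.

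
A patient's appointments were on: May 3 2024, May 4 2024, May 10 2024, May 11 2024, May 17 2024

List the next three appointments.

Every event lands on a Friday or Saturday (gaps cycle 1, 6, 1, 6).
So the schedule is: every Friday and Saturday.
The following Saturday is May 18 2024.
The following Friday is May 24 2024.
The following Saturday is May 25 2024.

May 18 2024, May 24 2024, May 25 2024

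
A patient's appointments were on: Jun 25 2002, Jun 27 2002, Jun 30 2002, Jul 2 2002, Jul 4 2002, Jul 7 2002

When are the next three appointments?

Every event lands on a Tuesday or Thursday or Sunday (gaps cycle 2, 3, 2, 2, 3).
So the schedule is: every Tuesday, Thursday and Sunday.
The following Tuesday is Jul 9 2002.
The following Thursday is Jul 11 2002.
The following Sunday is Jul 14 2002.

Jul 9 2002, Jul 11 2002, Jul 14 2002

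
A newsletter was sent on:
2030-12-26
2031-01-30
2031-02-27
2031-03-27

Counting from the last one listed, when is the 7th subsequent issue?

2031-10-30

Every date is a Thursday; gaps 35, 28, 28 days.
Each is the last Thursday of its month (at least one falls on the 29th or later, ruling out '4th Thursday').
Last Thursday of April 2031: 2031-04-24.
Last Thursday of May 2031: 2031-05-29.
Last Thursday of June 2031: 2031-06-26.
July 2031 ends with Thursday 2031-07-31.
Last Thursday of August 2031: 2031-08-28.
Last Thursday of September 2031: 2031-09-25.
Last Thursday of October 2031: 2031-10-30.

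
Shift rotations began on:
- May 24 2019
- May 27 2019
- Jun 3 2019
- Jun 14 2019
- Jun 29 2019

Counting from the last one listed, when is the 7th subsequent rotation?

Gaps: 3, 7, 11, 15 days — each gap is 4 larger than the previous one.
Next gap: 19 days. Jun 29 2019 + 19 days = Jul 18 2019.
Next gap: 23 days. Jul 18 2019 + 23 days = Aug 10 2019.
Next gap: 27 days. Aug 10 2019 + 27 days = Sep 6 2019.
Next gap: 31 days. Sep 6 2019 + 31 days = Oct 7 2019.
Next gap: 35 days. Oct 7 2019 + 35 days = Nov 11 2019.
Next gap: 39 days. Nov 11 2019 + 39 days = Dec 20 2019.
Next gap: 43 days. Dec 20 2019 + 43 days = Feb 1 2020.

Feb 1 2020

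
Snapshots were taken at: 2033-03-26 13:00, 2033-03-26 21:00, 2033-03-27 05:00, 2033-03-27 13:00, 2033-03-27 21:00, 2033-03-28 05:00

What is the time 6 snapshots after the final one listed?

Gaps: 8, 8, 8, 8, 8 hours — each event is 8 hours after the previous one.
2033-03-28 05:00 + 8 h = 2033-03-28 13:00.
2033-03-28 13:00 + 8 h = 2033-03-28 21:00.
2033-03-28 21:00 + 8 h = 2033-03-29 05:00.
2033-03-29 05:00 + 8 h = 2033-03-29 13:00.
2033-03-29 13:00 + 8 h = 2033-03-29 21:00.
2033-03-29 21:00 + 8 h = 2033-03-30 05:00.

2033-03-30 05:00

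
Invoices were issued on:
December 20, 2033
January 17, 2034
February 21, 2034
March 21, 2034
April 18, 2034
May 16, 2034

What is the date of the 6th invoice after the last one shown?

Gaps: 28, 35, 28, 28, 28 days — a mix of 28 and 35. Every date is a Tuesday.
Each is the 3rd Tuesday of its month.
June 2034 — 3rd Tuesday is June 20, 2034.
3rd Tuesday of July 2034: July 18, 2034.
August 2034 — 3rd Tuesday is August 15, 2034.
September 2034 — 3rd Tuesday is September 19, 2034.
3rd Tuesday of October 2034: October 17, 2034.
November 2034 — 3rd Tuesday is November 21, 2034.

November 21, 2034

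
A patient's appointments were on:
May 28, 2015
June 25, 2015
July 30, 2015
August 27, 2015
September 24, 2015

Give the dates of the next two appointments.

October 29, 2015; November 26, 2015

Every date is a Thursday; gaps 28, 35, 28, 28 days.
Each is the last Thursday of its month (at least one falls on the 29th or later, ruling out '4th Thursday').
Last Thursday of October 2015: October 29, 2015.
Last Thursday of November 2015: November 26, 2015.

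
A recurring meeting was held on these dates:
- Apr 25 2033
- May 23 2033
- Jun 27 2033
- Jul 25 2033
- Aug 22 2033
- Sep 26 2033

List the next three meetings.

These are Mondays at 28- or 35-day spacing (28, 35, 28, 28, 35).
The pattern: 4th Monday of the month.
October 2033 — 4th Monday is Oct 24 2033.
November 2033 — 4th Monday is Nov 28 2033.
December 2033 — 4th Monday is Dec 26 2033.

Oct 24 2033, Nov 28 2033, Dec 26 2033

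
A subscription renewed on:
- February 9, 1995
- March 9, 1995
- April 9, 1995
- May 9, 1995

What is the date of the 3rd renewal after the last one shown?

Each date is the 9th; the gaps (28, 31, 30) track the month lengths.
The rule is the 9th of each month.
June 1995: June 9, 1995.
July 1995: July 9, 1995.
August 1995: August 9, 1995.

August 9, 1995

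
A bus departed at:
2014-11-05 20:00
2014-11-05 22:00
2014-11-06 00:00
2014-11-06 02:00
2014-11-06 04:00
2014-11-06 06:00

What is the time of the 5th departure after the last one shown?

2014-11-06 16:00

Spacing: 2, 2, 2, 2, 2 h — constant 2 h.
2014-11-06 06:00 + 2 h = 2014-11-06 08:00.
2014-11-06 08:00 + 2 h = 2014-11-06 10:00.
2014-11-06 10:00 + 2 h = 2014-11-06 12:00.
2014-11-06 12:00 + 2 h = 2014-11-06 14:00.
2014-11-06 14:00 + 2 h = 2014-11-06 16:00.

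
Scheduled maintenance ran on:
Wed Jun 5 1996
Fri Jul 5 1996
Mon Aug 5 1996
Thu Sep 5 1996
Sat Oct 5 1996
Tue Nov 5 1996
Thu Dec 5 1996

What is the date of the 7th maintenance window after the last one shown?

Sat Jul 5 1997

Each date is the 5th; the gaps (30, 31, 31, 30, 31, 30) track the month lengths.
The rule is the 5th of each month.
Next: January 1997 → Sun Jan 5 1997.
Next: February 1997 → Wed Feb 5 1997.
Next: March 1997 → Wed Mar 5 1997.
April 1997: Sat Apr 5 1997.
May 1997: Mon May 5 1997.
June 1997: Thu Jun 5 1997.
Next: July 1997 → Sat Jul 5 1997.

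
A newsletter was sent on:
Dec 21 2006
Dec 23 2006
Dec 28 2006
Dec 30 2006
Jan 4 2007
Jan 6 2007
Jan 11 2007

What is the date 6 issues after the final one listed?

Feb 1 2007

Gaps: 2, 5, 2, 5, 2, 5 days — not constant, but cyclic with period 2.
The events fall on every Thursday and Saturday.
The following Saturday is Jan 13 2007.
The following Thursday is Jan 18 2007.
The following Saturday is Jan 20 2007.
Next Thursday: Jan 25 2007.
The following Saturday is Jan 27 2007.
Next Thursday: Feb 1 2007.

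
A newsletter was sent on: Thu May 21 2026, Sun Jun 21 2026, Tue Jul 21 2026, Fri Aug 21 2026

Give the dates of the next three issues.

Mon Sep 21 2026, Wed Oct 21 2026, Sat Nov 21 2026

The day-of-month is always 21 (31, 30, 31 days between events).
So this recurs on the 21st of each month.
Next: September 2026 → Mon Sep 21 2026.
Next: October 2026 → Wed Oct 21 2026.
Next: November 2026 → Sat Nov 21 2026.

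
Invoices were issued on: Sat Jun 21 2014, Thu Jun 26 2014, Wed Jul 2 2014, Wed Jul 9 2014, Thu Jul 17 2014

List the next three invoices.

Intervals are 5, 6, 7, 8 days — an arithmetic progression with common difference 1.
Next gap: 9 days. Thu Jul 17 2014 + 9 days = Sat Jul 26 2014.
Next gap: 10 days. Sat Jul 26 2014 + 10 days = Tue Aug 5 2014.
Next gap: 11 days. Tue Aug 5 2014 + 11 days = Sat Aug 16 2014.

Sat Jul 26 2014, Tue Aug 5 2014, Sat Aug 16 2014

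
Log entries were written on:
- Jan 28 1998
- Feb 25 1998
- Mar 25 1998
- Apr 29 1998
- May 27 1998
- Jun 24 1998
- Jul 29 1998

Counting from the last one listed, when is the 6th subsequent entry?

Jan 27 1999

All Wednesdays; the gaps (28, 28, 35, 28, 28, 35) vary with month length.
This is the last Wednesday of each month.
Last Wednesday of August 1998: Aug 26 1998.
Last Wednesday of September 1998: Sep 30 1998.
Last Wednesday of October 1998: Oct 28 1998.
November 1998 ends with Wednesday Nov 25 1998.
December 1998 ends with Wednesday Dec 30 1998.
January 1999 ends with Wednesday Jan 27 1999.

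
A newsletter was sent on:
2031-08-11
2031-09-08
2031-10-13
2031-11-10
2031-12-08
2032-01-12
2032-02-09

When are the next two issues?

2032-03-08, 2032-04-12

Gaps: 28, 35, 28, 28, 35, 28 days — a mix of 28 and 35. Every date is a Monday.
Each is the 2nd Monday of its month.
2nd Monday of March 2032: 2032-03-08.
2nd Monday of April 2032: 2032-04-12.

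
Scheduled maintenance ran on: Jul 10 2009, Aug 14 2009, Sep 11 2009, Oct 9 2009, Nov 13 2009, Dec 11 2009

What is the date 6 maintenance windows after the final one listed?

Jun 11 2010

These are Fridays at 28- or 35-day spacing (35, 28, 28, 35, 28).
The pattern: 2nd Friday of the month.
2nd Friday of January 2010: Jan 8 2010.
February 2010 — 2nd Friday is Feb 12 2010.
2nd Friday of March 2010: Mar 12 2010.
2nd Friday of April 2010: Apr 9 2010.
2nd Friday of May 2010: May 14 2010.
2nd Friday of June 2010: Jun 11 2010.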